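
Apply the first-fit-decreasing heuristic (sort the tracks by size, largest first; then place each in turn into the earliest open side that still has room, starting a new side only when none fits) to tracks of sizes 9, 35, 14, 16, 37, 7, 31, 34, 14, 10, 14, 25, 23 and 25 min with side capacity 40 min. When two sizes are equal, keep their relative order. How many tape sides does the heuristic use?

8

Sorted descending: 37, 35, 34, 31, 25, 25, 23, 16, 14, 14, 14, 10, 9, 7.
  37 → side 1 (new)  [load 37/40]
  35 → side 2 (new)  [load 35/40]
  34 → side 3 (new)  [load 34/40]
  31 → side 4 (new)  [load 31/40]
  25 → side 5 (new)  [load 25/40]
  25 → side 6 (new)  [load 25/40]
  23 → side 7 (new)  [load 23/40]
  16 → side 7  [load 39/40]
  14 → side 5  [load 39/40]
  14 → side 6  [load 39/40]
  14 → side 8 (new)  [load 14/40]
  10 → side 8  [load 24/40]
  9 → side 4  [load 40/40]
  7 → side 8  [load 31/40]
8 tape sides opened.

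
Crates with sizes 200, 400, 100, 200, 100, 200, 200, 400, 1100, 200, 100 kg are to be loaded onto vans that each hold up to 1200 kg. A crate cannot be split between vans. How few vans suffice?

3

Total = 1100 + 400 + 400 + 200 + 200 + 200 + 200 + 200 + 100 + 100 + 100 = 3200 kg.
Lower bound: ⌈3200/1200⌉ = 3 vans.
A packing using 3 vans:
  van 1: 1100 + 100 = 1200
  van 2: 400 + 400 + 200 + 200 = 1200
  van 3: 200 + 200 + 200 + 100 + 100 = 800
This matches the lower bound, so 3 is optimal.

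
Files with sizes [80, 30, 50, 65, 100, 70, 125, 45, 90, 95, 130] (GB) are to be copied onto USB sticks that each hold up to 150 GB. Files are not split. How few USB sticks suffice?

Total = 130 + 125 + 100 + 95 + 90 + 80 + 70 + 65 + 50 + 45 + 30 = 880 GB.
Lower bound: ⌈880/150⌉ = 6 USB sticks.
A packing using 7 USB sticks:
  USB stick 1: 130 = 130
  USB stick 2: 125 = 125
  USB stick 3: 100 + 50 = 150
  USB stick 4: 95 + 45 = 140
  USB stick 5: 90 + 30 = 120
  USB stick 6: 80 + 70 = 150
  USB stick 7: 65 = 65
No arrangement into 6 USB sticks stays within capacity, so 7 is optimal.

7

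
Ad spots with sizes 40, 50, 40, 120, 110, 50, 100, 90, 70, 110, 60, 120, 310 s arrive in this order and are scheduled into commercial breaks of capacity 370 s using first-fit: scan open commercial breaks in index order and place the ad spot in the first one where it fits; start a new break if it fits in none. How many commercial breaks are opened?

  40 → break 1 (new)  [load 40/370]
  50 → break 1  [load 90/370]
  40 → break 1  [load 130/370]
  120 → break 1  [load 250/370]
  110 → break 1  [load 360/370]
  50 → break 2 (new)  [load 50/370]
  100 → break 2  [load 150/370]
  90 → break 2  [load 240/370]
  70 → break 2  [load 310/370]
  110 → break 3 (new)  [load 110/370]
  60 → break 2  [load 370/370]
  120 → break 3  [load 230/370]
  310 → break 4 (new)  [load 310/370]
4 commercial breaks opened.

4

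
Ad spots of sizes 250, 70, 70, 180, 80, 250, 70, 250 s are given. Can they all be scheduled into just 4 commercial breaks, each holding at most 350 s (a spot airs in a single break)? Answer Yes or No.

Yes

A valid assignment using 4 commercial breaks:
  break 1: 250 + 80 = 330
  break 2: 250 + 70 = 320
  break 3: 250 + 70 = 320
  break 4: 180 + 70 = 250
Every load is within 350 s, so 4 commercial breaks suffice.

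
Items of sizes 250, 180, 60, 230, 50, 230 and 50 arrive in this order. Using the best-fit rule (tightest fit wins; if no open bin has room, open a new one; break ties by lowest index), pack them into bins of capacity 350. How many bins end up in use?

  250 → bin 1 (new)  [load 250/350]
  180 → bin 2 (new)  [load 180/350]
  60 → bin 1  [load 310/350]
  230 → bin 3 (new)  [load 230/350]
  50 → bin 3  [load 280/350]
  230 → bin 4 (new)  [load 230/350]
  50 → bin 3  [load 330/350]
4 bins opened.

4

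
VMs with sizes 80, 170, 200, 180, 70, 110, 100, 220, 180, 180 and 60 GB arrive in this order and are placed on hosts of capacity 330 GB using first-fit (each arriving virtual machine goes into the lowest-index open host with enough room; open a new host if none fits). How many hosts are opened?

6

  80 → host 1 (new)  [load 80/330]
  170 → host 1  [load 250/330]
  200 → host 2 (new)  [load 200/330]
  180 → host 3 (new)  [load 180/330]
  70 → host 1  [load 320/330]
  110 → host 2  [load 310/330]
  100 → host 3  [load 280/330]
  220 → host 4 (new)  [load 220/330]
  180 → host 5 (new)  [load 180/330]
  180 → host 6 (new)  [load 180/330]
  60 → host 4  [load 280/330]
6 hosts opened.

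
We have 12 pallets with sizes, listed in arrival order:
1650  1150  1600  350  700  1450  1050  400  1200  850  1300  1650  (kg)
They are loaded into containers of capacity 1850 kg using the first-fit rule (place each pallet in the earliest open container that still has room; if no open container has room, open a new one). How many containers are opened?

  1650 → container 1 (new)  [load 1650/1850]
  1150 → container 2 (new)  [load 1150/1850]
  1600 → container 3 (new)  [load 1600/1850]
  350 → container 2  [load 1500/1850]
  700 → container 4 (new)  [load 700/1850]
  1450 → container 5 (new)  [load 1450/1850]
  1050 → container 4  [load 1750/1850]
  400 → container 5  [load 1850/1850]
  1200 → container 6 (new)  [load 1200/1850]
  850 → container 7 (new)  [load 850/1850]
  1300 → container 8 (new)  [load 1300/1850]
  1650 → container 9 (new)  [load 1650/1850]
9 containers opened.

9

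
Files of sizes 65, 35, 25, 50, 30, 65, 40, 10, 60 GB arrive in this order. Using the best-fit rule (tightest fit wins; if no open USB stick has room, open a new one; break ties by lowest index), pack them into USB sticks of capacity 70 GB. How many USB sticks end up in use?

6

  65 → USB stick 1 (new)  [load 65/70]
  35 → USB stick 2 (new)  [load 35/70]
  25 → USB stick 2  [load 60/70]
  50 → USB stick 3 (new)  [load 50/70]
  30 → USB stick 4 (new)  [load 30/70]
  65 → USB stick 5 (new)  [load 65/70]
  40 → USB stick 4  [load 70/70]
  10 → USB stick 2  [load 70/70]
  60 → USB stick 6 (new)  [load 60/70]
6 USB sticks opened.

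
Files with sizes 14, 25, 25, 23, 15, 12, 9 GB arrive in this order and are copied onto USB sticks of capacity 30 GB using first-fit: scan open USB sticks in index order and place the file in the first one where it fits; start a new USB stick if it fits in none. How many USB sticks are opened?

  14 → USB stick 1 (new)  [load 14/30]
  25 → USB stick 2 (new)  [load 25/30]
  25 → USB stick 3 (new)  [load 25/30]
  23 → USB stick 4 (new)  [load 23/30]
  15 → USB stick 1  [load 29/30]
  12 → USB stick 5 (new)  [load 12/30]
  9 → USB stick 5  [load 21/30]
5 USB sticks opened.

5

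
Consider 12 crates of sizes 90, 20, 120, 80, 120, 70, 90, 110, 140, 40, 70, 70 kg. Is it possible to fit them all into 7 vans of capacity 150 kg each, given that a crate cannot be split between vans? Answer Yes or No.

Total = 1020 kg; ⌈1020/150⌉ = 7.
The bound of 7 does not rule out 7, but exhaustive search shows no assignment into 7 vans of capacity 150 kg exists — the minimum is 8.

No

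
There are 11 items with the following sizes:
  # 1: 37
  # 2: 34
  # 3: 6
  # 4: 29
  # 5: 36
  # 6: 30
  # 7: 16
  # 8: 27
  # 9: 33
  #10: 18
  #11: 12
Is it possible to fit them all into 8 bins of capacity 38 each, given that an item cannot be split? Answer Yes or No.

Total = 278; ⌈278/38⌉ = 8.
The bound of 8 does not rule out 8, but exhaustive search shows no assignment into 8 bins of capacity 38 exists — the minimum is 9.

No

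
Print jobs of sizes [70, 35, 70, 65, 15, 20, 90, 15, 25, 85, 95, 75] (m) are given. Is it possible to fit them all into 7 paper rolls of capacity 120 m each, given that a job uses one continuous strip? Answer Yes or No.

A valid assignment using 7 paper rolls:
  roll 1: 95 + 25 = 120
  roll 2: 90 + 20 = 110
  roll 3: 85 + 35 = 120
  roll 4: 75 + 15 + 15 = 105
  roll 5: 70 = 70
  roll 6: 70 = 70
  roll 7: 65 = 65
Every load is within 120 m, so 7 paper rolls suffice.

Yes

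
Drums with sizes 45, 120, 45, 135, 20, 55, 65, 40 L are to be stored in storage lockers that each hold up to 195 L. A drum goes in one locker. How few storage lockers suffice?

Total = 135 + 120 + 65 + 55 + 45 + 45 + 40 + 20 = 525 L.
Lower bound: ⌈525/195⌉ = 3 storage lockers.
A packing using 3 storage lockers:
  locker 1: 135 + 55 = 190
  locker 2: 120 + 65 = 185
  locker 3: 45 + 45 + 40 + 20 = 150
This matches the lower bound, so 3 is optimal.

3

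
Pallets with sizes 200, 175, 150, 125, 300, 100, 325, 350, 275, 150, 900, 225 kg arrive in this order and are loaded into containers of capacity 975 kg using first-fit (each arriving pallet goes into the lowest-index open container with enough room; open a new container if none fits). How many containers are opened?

  200 → container 1 (new)  [load 200/975]
  175 → container 1  [load 375/975]
  150 → container 1  [load 525/975]
  125 → container 1  [load 650/975]
  300 → container 1  [load 950/975]
  100 → container 2 (new)  [load 100/975]
  325 → container 2  [load 425/975]
  350 → container 2  [load 775/975]
  275 → container 3 (new)  [load 275/975]
  150 → container 2  [load 925/975]
  900 → container 4 (new)  [load 900/975]
  225 → container 3  [load 500/975]
4 containers opened.

4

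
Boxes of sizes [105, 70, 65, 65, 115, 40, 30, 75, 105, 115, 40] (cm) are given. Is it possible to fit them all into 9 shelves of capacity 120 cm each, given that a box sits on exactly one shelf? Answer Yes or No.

A valid assignment using 8 shelves:
  shelf 1: 115 = 115
  shelf 2: 115 = 115
  shelf 3: 105 = 105
  shelf 4: 105 = 105
  shelf 5: 75 + 40 = 115
  shelf 6: 70 + 40 = 110
  shelf 7: 65 + 30 = 95
  shelf 8: 65 = 65
That uses only 8 ≤ 9, so 9 shelves are enough.

Yes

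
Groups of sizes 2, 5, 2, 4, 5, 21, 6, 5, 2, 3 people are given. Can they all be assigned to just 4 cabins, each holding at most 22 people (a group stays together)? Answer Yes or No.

Yes

A valid assignment using 3 cabins:
  cabin 1: 21 = 21
  cabin 2: 6 + 5 + 5 + 5 = 21
  cabin 3: 4 + 3 + 2 + 2 + 2 = 13
That uses only 3 ≤ 4, so 4 cabins are enough.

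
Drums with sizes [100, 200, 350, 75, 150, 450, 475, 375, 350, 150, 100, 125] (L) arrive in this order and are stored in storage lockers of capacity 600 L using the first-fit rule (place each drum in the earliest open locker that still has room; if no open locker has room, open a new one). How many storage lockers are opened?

6

  100 → locker 1 (new)  [load 100/600]
  200 → locker 1  [load 300/600]
  350 → locker 2 (new)  [load 350/600]
  75 → locker 1  [load 375/600]
  150 → locker 1  [load 525/600]
  450 → locker 3 (new)  [load 450/600]
  475 → locker 4 (new)  [load 475/600]
  375 → locker 5 (new)  [load 375/600]
  350 → locker 6 (new)  [load 350/600]
  150 → locker 2  [load 500/600]
  100 → locker 2  [load 600/600]
  125 → locker 3  [load 575/600]
6 storage lockers opened.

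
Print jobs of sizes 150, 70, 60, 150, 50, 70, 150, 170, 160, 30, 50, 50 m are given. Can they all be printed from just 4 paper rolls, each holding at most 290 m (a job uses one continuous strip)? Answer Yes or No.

Total = 1160 m; ⌈1160/290⌉ = 4.
5 print jobs each exceed half the capacity and cannot share a roll, forcing at least 5 paper rolls.
At least 5 paper rolls are required, but only 4 are allowed.

No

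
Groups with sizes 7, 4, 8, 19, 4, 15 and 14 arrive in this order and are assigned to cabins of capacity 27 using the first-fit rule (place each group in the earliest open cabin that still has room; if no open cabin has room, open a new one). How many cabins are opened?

  7 → cabin 1 (new)  [load 7/27]
  4 → cabin 1  [load 11/27]
  8 → cabin 1  [load 19/27]
  19 → cabin 2 (new)  [load 19/27]
  4 → cabin 1  [load 23/27]
  15 → cabin 3 (new)  [load 15/27]
  14 → cabin 4 (new)  [load 14/27]
4 cabins opened.

4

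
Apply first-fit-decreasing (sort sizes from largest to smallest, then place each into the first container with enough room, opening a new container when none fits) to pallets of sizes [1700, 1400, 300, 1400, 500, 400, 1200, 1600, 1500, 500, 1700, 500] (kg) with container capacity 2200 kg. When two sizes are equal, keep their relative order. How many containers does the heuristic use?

7

Sorted descending: 1700, 1700, 1600, 1500, 1400, 1400, 1200, 500, 500, 500, 400, 300.
  1700 → container 1 (new)  [load 1700/2200]
  1700 → container 2 (new)  [load 1700/2200]
  1600 → container 3 (new)  [load 1600/2200]
  1500 → container 4 (new)  [load 1500/2200]
  1400 → container 5 (new)  [load 1400/2200]
  1400 → container 6 (new)  [load 1400/2200]
  1200 → container 7 (new)  [load 1200/2200]
  500 → container 1  [load 2200/2200]
  500 → container 2  [load 2200/2200]
  500 → container 3  [load 2100/2200]
  400 → container 4  [load 1900/2200]
  300 → container 4  [load 2200/2200]
7 containers opened.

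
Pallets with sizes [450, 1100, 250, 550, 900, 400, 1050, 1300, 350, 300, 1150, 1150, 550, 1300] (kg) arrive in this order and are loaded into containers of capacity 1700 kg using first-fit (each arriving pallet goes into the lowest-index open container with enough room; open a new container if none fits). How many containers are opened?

7

  450 → container 1 (new)  [load 450/1700]
  1100 → container 1  [load 1550/1700]
  250 → container 2 (new)  [load 250/1700]
  550 → container 2  [load 800/1700]
  900 → container 2  [load 1700/1700]
  400 → container 3 (new)  [load 400/1700]
  1050 → container 3  [load 1450/1700]
  1300 → container 4 (new)  [load 1300/1700]
  350 → container 4  [load 1650/1700]
  300 → container 5 (new)  [load 300/1700]
  1150 → container 5  [load 1450/1700]
  1150 → container 6 (new)  [load 1150/1700]
  550 → container 6  [load 1700/1700]
  1300 → container 7 (new)  [load 1300/1700]
7 containers opened.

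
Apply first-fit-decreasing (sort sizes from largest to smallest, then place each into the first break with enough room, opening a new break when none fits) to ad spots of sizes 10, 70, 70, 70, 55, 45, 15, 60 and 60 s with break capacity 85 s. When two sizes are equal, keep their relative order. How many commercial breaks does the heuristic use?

7

Sorted descending: 70, 70, 70, 60, 60, 55, 45, 15, 10.
  70 → break 1 (new)  [load 70/85]
  70 → break 2 (new)  [load 70/85]
  70 → break 3 (new)  [load 70/85]
  60 → break 4 (new)  [load 60/85]
  60 → break 5 (new)  [load 60/85]
  55 → break 6 (new)  [load 55/85]
  45 → break 7 (new)  [load 45/85]
  15 → break 1  [load 85/85]
  10 → break 2  [load 80/85]
7 commercial breaks opened.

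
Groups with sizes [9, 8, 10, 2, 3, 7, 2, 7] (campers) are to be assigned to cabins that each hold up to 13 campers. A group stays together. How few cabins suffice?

5

Total = 10 + 9 + 8 + 7 + 7 + 3 + 2 + 2 = 48 campers.
Lower bound: ⌈48/13⌉ = 4 cabins.
Also, 5 groups each exceed 13/2 campers, and no two of those can share a cabin, so at least 5 cabins are needed.
A packing using 5 cabins:
  cabin 1: 10 + 3 = 13
  cabin 2: 9 + 2 + 2 = 13
  cabin 3: 8 = 8
  cabin 4: 7 = 7
  cabin 5: 7 = 7
This matches the lower bound, so 5 is optimal.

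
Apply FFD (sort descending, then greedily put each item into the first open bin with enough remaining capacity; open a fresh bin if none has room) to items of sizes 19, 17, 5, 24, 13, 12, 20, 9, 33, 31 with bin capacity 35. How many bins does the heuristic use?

Sorted descending: 33, 31, 24, 20, 19, 17, 13, 12, 9, 5.
  33 → bin 1 (new)  [load 33/35]
  31 → bin 2 (new)  [load 31/35]
  24 → bin 3 (new)  [load 24/35]
  20 → bin 4 (new)  [load 20/35]
  19 → bin 5 (new)  [load 19/35]
  17 → bin 6 (new)  [load 17/35]
  13 → bin 4  [load 33/35]
  12 → bin 5  [load 31/35]
  9 → bin 3  [load 33/35]
  5 → bin 6  [load 22/35]
6 bins opened.

6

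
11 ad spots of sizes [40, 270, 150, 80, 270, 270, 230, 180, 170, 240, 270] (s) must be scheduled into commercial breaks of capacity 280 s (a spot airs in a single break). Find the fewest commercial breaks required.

Total = 270 + 270 + 270 + 270 + 240 + 230 + 180 + 170 + 150 + 80 + 40 = 2170 s.
Lower bound: ⌈2170/280⌉ = 8 commercial breaks.
Also, 9 ad spots each exceed 140 s, and no two of those can share a break, so at least 9 commercial breaks are needed.
A packing using 9 commercial breaks:
  break 1: 270 = 270
  break 2: 270 = 270
  break 3: 270 = 270
  break 4: 270 = 270
  break 5: 240 + 40 = 280
  break 6: 230 = 230
  break 7: 180 + 80 = 260
  break 8: 170 = 170
  break 9: 150 = 150
This matches the lower bound, so 9 is optimal.

9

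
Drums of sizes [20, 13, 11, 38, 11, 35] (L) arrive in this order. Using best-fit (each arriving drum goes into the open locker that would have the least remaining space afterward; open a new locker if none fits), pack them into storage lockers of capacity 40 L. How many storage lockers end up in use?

  20 → locker 1 (new)  [load 20/40]
  13 → locker 1  [load 33/40]
  11 → locker 2 (new)  [load 11/40]
  38 → locker 3 (new)  [load 38/40]
  11 → locker 2  [load 22/40]
  35 → locker 4 (new)  [load 35/40]
4 storage lockers opened.

4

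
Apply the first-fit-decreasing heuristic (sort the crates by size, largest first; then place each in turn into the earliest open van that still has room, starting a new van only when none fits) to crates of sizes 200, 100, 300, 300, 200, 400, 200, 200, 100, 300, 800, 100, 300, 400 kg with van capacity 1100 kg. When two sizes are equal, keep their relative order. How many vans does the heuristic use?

Sorted descending: 800, 400, 400, 300, 300, 300, 300, 200, 200, 200, 200, 100, 100, 100.
  800 → van 1 (new)  [load 800/1100]
  400 → van 2 (new)  [load 400/1100]
  400 → van 2  [load 800/1100]
  300 → van 1  [load 1100/1100]
  300 → van 2  [load 1100/1100]
  300 → van 3 (new)  [load 300/1100]
  300 → van 3  [load 600/1100]
  200 → van 3  [load 800/1100]
  200 → van 3  [load 1000/1100]
  200 → van 4 (new)  [load 200/1100]
  200 → van 4  [load 400/1100]
  100 → van 3  [load 1100/1100]
  100 → van 4  [load 500/1100]
  100 → van 4  [load 600/1100]
4 vans opened.

4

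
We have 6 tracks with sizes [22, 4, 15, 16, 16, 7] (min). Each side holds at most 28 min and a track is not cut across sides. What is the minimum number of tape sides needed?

4

Total = 22 + 16 + 16 + 15 + 7 + 4 = 80 min.
Lower bound: ⌈80/28⌉ = 3 tape sides.
Also, 4 tracks each exceed 14 min, and no two of those can share a side, so at least 4 tape sides are needed.
A packing using 4 tape sides:
  side 1: 22 + 4 = 26
  side 2: 16 + 7 = 23
  side 3: 16 = 16
  side 4: 15 = 15
This matches the lower bound, so 4 is optimal.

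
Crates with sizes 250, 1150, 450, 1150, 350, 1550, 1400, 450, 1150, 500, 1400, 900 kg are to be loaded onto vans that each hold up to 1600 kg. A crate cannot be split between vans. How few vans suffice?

8

Total = 1550 + 1400 + 1400 + 1150 + 1150 + 1150 + 900 + 500 + 450 + 450 + 350 + 250 = 10700 kg.
Lower bound: ⌈10700/1600⌉ = 7 vans.
A packing using 8 vans:
  van 1: 1550 = 1550
  van 2: 1400 = 1400
  van 3: 1400 = 1400
  van 4: 1150 + 450 = 1600
  van 5: 1150 + 450 = 1600
  van 6: 1150 + 350 = 1500
  van 7: 900 + 500 = 1400
  van 8: 250 = 250
No arrangement into 7 vans stays within capacity, so 8 is optimal.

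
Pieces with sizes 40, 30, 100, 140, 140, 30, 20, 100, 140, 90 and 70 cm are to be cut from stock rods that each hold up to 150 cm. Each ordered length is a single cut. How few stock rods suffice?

7

Total = 140 + 140 + 140 + 100 + 100 + 90 + 70 + 40 + 30 + 30 + 20 = 900 cm.
Lower bound: ⌈900/150⌉ = 6 stock rods.
A packing using 7 stock rods:
  stock rod 1: 140 = 140
  stock rod 2: 140 = 140
  stock rod 3: 140 = 140
  stock rod 4: 100 + 40 = 140
  stock rod 5: 100 + 30 + 20 = 150
  stock rod 6: 90 + 30 = 120
  stock rod 7: 70 = 70
No arrangement into 6 stock rods stays within capacity, so 7 is optimal.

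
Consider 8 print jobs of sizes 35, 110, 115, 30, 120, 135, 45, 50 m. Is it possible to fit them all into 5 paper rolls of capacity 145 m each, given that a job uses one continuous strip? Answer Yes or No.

Yes

A valid assignment using 5 paper rolls:
  roll 1: 135 = 135
  roll 2: 120 = 120
  roll 3: 115 + 30 = 145
  roll 4: 110 + 35 = 145
  roll 5: 50 + 45 = 95
Every load is within 145 m, so 5 paper rolls suffice.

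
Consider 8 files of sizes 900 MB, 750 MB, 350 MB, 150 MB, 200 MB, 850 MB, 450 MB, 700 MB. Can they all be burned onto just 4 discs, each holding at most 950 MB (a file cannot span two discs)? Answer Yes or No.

No

Total = 4350 MB; ⌈4350/950⌉ = 5.
At least 5 discs are required, but only 4 are allowed.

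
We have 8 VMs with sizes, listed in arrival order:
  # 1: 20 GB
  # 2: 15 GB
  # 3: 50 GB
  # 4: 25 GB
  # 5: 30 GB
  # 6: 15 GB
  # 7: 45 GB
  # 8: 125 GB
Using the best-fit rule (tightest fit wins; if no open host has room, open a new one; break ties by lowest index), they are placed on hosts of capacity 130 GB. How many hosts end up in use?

3

  20 → host 1 (new)  [load 20/130]
  15 → host 1  [load 35/130]
  50 → host 1  [load 85/130]
  25 → host 1  [load 110/130]
  30 → host 2 (new)  [load 30/130]
  15 → host 1  [load 125/130]
  45 → host 2  [load 75/130]
  125 → host 3 (new)  [load 125/130]
3 hosts opened.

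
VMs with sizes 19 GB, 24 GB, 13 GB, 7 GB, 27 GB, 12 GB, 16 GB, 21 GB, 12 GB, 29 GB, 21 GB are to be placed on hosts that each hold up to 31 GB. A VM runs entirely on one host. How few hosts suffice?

Total = 29 + 27 + 24 + 21 + 21 + 19 + 16 + 13 + 12 + 12 + 7 = 201 GB.
Lower bound: ⌈201/31⌉ = 7 hosts.
A packing using 8 hosts:
  host 1: 29 = 29
  host 2: 27 = 27
  host 3: 24 + 7 = 31
  host 4: 21 = 21
  host 5: 21 = 21
  host 6: 19 + 12 = 31
  host 7: 16 + 13 = 29
  host 8: 12 = 12
No arrangement into 7 hosts stays within capacity, so 8 is optimal.

8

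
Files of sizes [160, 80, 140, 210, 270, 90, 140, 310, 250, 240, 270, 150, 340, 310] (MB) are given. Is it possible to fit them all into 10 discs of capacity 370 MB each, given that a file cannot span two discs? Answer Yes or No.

A valid assignment using 10 discs:
  disc 1: 340 = 340
  disc 2: 310 = 310
  disc 3: 310 = 310
  disc 4: 270 + 90 = 360
  disc 5: 270 + 80 = 350
  disc 6: 250 = 250
  disc 7: 240 = 240
  disc 8: 210 + 160 = 370
  disc 9: 150 + 140 = 290
  disc 10: 140 = 140
Every load is within 370 MB, so 10 discs suffice.

Yes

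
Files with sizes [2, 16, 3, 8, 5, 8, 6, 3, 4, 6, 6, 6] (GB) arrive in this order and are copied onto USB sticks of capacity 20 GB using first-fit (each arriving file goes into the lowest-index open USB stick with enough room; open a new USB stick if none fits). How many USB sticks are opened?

  2 → USB stick 1 (new)  [load 2/20]
  16 → USB stick 1  [load 18/20]
  3 → USB stick 2 (new)  [load 3/20]
  8 → USB stick 2  [load 11/20]
  5 → USB stick 2  [load 16/20]
  8 → USB stick 3 (new)  [load 8/20]
  6 → USB stick 3  [load 14/20]
  3 → USB stick 2  [load 19/20]
  4 → USB stick 3  [load 18/20]
  6 → USB stick 4 (new)  [load 6/20]
  6 → USB stick 4  [load 12/20]
  6 → USB stick 4  [load 18/20]
4 USB sticks opened.

4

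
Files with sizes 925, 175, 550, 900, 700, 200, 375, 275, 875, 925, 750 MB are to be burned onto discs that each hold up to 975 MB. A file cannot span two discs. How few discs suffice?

8

Total = 925 + 925 + 900 + 875 + 750 + 700 + 550 + 375 + 275 + 200 + 175 = 6650 MB.
Lower bound: ⌈6650/975⌉ = 7 discs.
A packing using 8 discs:
  disc 1: 925 = 925
  disc 2: 925 = 925
  disc 3: 900 = 900
  disc 4: 875 = 875
  disc 5: 750 + 200 = 950
  disc 6: 700 + 275 = 975
  disc 7: 550 + 375 = 925
  disc 8: 175 = 175
No arrangement into 7 discs stays within capacity, so 8 is optimal.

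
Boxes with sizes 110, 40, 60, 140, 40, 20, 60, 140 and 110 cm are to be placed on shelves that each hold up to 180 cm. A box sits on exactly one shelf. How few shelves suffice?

Total = 140 + 140 + 110 + 110 + 60 + 60 + 40 + 40 + 20 = 720 cm.
Lower bound: ⌈720/180⌉ = 4 shelves.
A packing using 5 shelves:
  shelf 1: 140 + 40 = 180
  shelf 2: 140 + 40 = 180
  shelf 3: 110 + 60 = 170
  shelf 4: 110 + 60 = 170
  shelf 5: 20 = 20
No arrangement into 4 shelves stays within capacity, so 5 is optimal.

5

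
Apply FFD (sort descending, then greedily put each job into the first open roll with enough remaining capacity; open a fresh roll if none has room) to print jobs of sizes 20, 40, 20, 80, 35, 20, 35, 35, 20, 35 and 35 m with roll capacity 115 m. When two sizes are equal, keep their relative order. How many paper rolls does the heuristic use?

Sorted descending: 80, 40, 35, 35, 35, 35, 35, 20, 20, 20, 20.
  80 → roll 1 (new)  [load 80/115]
  40 → roll 2 (new)  [load 40/115]
  35 → roll 1  [load 115/115]
  35 → roll 2  [load 75/115]
  35 → roll 2  [load 110/115]
  35 → roll 3 (new)  [load 35/115]
  35 → roll 3  [load 70/115]
  20 → roll 3  [load 90/115]
  20 → roll 3  [load 110/115]
  20 → roll 4 (new)  [load 20/115]
  20 → roll 4  [load 40/115]
4 paper rolls opened.

4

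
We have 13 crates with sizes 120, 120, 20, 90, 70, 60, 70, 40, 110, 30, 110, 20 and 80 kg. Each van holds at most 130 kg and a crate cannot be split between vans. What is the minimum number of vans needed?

Total = 120 + 120 + 110 + 110 + 90 + 80 + 70 + 70 + 60 + 40 + 30 + 20 + 20 = 940 kg.
Lower bound: ⌈940/130⌉ = 8 vans.
A packing using 8 vans:
  van 1: 120 = 120
  van 2: 120 = 120
  van 3: 110 + 20 = 130
  van 4: 110 + 20 = 130
  van 5: 90 + 40 = 130
  van 6: 80 + 30 = 110
  van 7: 70 + 60 = 130
  van 8: 70 = 70
This matches the lower bound, so 8 is optimal.

8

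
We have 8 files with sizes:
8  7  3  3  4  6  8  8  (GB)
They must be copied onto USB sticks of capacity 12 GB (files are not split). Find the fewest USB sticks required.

Total = 8 + 8 + 8 + 7 + 6 + 4 + 3 + 3 = 47 GB.
Lower bound: ⌈47/12⌉ = 4 USB sticks.
A packing using 5 USB sticks:
  USB stick 1: 8 + 4 = 12
  USB stick 2: 8 + 3 = 11
  USB stick 3: 8 + 3 = 11
  USB stick 4: 7 = 7
  USB stick 5: 6 = 6
No arrangement into 4 USB sticks stays within capacity, so 5 is optimal.

5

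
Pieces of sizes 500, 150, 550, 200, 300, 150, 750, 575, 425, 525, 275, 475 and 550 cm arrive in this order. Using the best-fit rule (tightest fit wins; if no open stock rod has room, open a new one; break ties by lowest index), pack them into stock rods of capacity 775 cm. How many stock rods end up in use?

  500 → stock rod 1 (new)  [load 500/775]
  150 → stock rod 1  [load 650/775]
  550 → stock rod 2 (new)  [load 550/775]
  200 → stock rod 2  [load 750/775]
  300 → stock rod 3 (new)  [load 300/775]
  150 → stock rod 3  [load 450/775]
  750 → stock rod 4 (new)  [load 750/775]
  575 → stock rod 5 (new)  [load 575/775]
  425 → stock rod 6 (new)  [load 425/775]
  525 → stock rod 7 (new)  [load 525/775]
  275 → stock rod 3  [load 725/775]
  475 → stock rod 8 (new)  [load 475/775]
  550 → stock rod 9 (new)  [load 550/775]
9 stock rods opened.

9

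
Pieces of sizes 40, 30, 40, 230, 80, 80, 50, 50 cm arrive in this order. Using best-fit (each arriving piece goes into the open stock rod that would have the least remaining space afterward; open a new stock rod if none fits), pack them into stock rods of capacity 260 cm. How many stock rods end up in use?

  40 → stock rod 1 (new)  [load 40/260]
  30 → stock rod 1  [load 70/260]
  40 → stock rod 1  [load 110/260]
  230 → stock rod 2 (new)  [load 230/260]
  80 → stock rod 1  [load 190/260]
  80 → stock rod 3 (new)  [load 80/260]
  50 → stock rod 1  [load 240/260]
  50 → stock rod 3  [load 130/260]
3 stock rods opened.

3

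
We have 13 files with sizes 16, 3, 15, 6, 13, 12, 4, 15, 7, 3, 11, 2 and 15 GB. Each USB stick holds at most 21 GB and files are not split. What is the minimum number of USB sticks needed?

7

Total = 16 + 15 + 15 + 15 + 13 + 12 + 11 + 7 + 6 + 4 + 3 + 3 + 2 = 122 GB.
Lower bound: ⌈122/21⌉ = 6 USB sticks.
Also, 7 files each exceed 21/2 GB, and no two of those can share a USB stick, so at least 7 USB sticks are needed.
A packing using 7 USB sticks:
  USB stick 1: 16 + 4 = 20
  USB stick 2: 15 + 6 = 21
  USB stick 3: 15 + 3 + 3 = 21
  USB stick 4: 15 + 2 = 17
  USB stick 5: 13 + 7 = 20
  USB stick 6: 12 = 12
  USB stick 7: 11 = 11
This matches the lower bound, so 7 is optimal.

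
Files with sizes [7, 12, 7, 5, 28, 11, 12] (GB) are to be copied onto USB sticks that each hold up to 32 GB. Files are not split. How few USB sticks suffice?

Total = 28 + 12 + 12 + 11 + 7 + 7 + 5 = 82 GB.
Lower bound: ⌈82/32⌉ = 3 USB sticks.
A packing using 3 USB sticks:
  USB stick 1: 28 = 28
  USB stick 2: 12 + 12 + 7 = 31
  USB stick 3: 11 + 7 + 5 = 23
This matches the lower bound, so 3 is optimal.

3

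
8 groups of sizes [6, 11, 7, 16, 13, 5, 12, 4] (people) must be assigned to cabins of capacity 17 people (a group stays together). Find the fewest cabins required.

5

Total = 16 + 13 + 12 + 11 + 7 + 6 + 5 + 4 = 74 people.
Lower bound: ⌈74/17⌉ = 5 cabins.
A packing using 5 cabins:
  cabin 1: 16 = 16
  cabin 2: 13 + 4 = 17
  cabin 3: 12 + 5 = 17
  cabin 4: 11 + 6 = 17
  cabin 5: 7 = 7
This matches the lower bound, so 5 is optimal.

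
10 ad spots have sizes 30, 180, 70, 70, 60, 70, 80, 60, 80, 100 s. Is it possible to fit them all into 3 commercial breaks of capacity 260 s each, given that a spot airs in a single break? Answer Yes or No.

No

Total = 800 s; ⌈800/260⌉ = 4.
At least 4 commercial breaks are required, but only 3 are allowed.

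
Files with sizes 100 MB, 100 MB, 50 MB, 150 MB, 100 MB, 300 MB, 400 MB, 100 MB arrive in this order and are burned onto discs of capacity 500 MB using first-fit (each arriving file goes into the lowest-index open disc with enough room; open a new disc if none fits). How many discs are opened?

  100 → disc 1 (new)  [load 100/500]
  100 → disc 1  [load 200/500]
  50 → disc 1  [load 250/500]
  150 → disc 1  [load 400/500]
  100 → disc 1  [load 500/500]
  300 → disc 2 (new)  [load 300/500]
  400 → disc 3 (new)  [load 400/500]
  100 → disc 2  [load 400/500]
3 discs opened.

3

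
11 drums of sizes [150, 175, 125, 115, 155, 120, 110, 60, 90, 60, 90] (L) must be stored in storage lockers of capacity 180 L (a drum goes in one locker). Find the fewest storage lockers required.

Total = 175 + 155 + 150 + 125 + 120 + 115 + 110 + 90 + 90 + 60 + 60 = 1250 L.
Lower bound: ⌈1250/180⌉ = 7 storage lockers.
A packing using 8 storage lockers:
  locker 1: 175 = 175
  locker 2: 155 = 155
  locker 3: 150 = 150
  locker 4: 125 = 125
  locker 5: 120 + 60 = 180
  locker 6: 115 + 60 = 175
  locker 7: 110 = 110
  locker 8: 90 + 90 = 180
No arrangement into 7 storage lockers stays within capacity, so 8 is optimal.

8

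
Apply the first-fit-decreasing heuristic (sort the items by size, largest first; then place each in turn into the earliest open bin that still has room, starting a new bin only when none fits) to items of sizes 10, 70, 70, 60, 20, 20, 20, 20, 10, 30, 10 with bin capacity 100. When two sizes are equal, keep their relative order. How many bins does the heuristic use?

Sorted descending: 70, 70, 60, 30, 20, 20, 20, 20, 10, 10, 10.
  70 → bin 1 (new)  [load 70/100]
  70 → bin 2 (new)  [load 70/100]
  60 → bin 3 (new)  [load 60/100]
  30 → bin 1  [load 100/100]
  20 → bin 2  [load 90/100]
  20 → bin 3  [load 80/100]
  20 → bin 3  [load 100/100]
  20 → bin 4 (new)  [load 20/100]
  10 → bin 2  [load 100/100]
  10 → bin 4  [load 30/100]
  10 → bin 4  [load 40/100]
4 bins opened.

4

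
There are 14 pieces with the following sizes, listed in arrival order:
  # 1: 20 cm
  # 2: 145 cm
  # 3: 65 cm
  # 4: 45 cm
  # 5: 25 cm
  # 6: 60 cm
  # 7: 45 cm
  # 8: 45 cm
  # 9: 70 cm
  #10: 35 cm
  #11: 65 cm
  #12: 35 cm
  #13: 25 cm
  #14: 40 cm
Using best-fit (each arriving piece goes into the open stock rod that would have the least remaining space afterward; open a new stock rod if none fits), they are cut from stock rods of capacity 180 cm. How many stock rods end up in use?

5

  20 → stock rod 1 (new)  [load 20/180]
  145 → stock rod 1  [load 165/180]
  65 → stock rod 2 (new)  [load 65/180]
  45 → stock rod 2  [load 110/180]
  25 → stock rod 2  [load 135/180]
  60 → stock rod 3 (new)  [load 60/180]
  45 → stock rod 2  [load 180/180]
  45 → stock rod 3  [load 105/180]
  70 → stock rod 3  [load 175/180]
  35 → stock rod 4 (new)  [load 35/180]
  65 → stock rod 4  [load 100/180]
  35 → stock rod 4  [load 135/180]
  25 → stock rod 4  [load 160/180]
  40 → stock rod 5 (new)  [load 40/180]
5 stock rods opened.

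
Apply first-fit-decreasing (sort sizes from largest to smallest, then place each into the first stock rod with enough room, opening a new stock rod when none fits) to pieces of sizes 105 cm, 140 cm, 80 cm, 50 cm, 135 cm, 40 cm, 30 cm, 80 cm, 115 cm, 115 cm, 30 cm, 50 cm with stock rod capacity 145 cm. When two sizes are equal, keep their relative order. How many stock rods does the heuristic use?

Sorted descending: 140, 135, 115, 115, 105, 80, 80, 50, 50, 40, 30, 30.
  140 → stock rod 1 (new)  [load 140/145]
  135 → stock rod 2 (new)  [load 135/145]
  115 → stock rod 3 (new)  [load 115/145]
  115 → stock rod 4 (new)  [load 115/145]
  105 → stock rod 5 (new)  [load 105/145]
  80 → stock rod 6 (new)  [load 80/145]
  80 → stock rod 7 (new)  [load 80/145]
  50 → stock rod 6  [load 130/145]
  50 → stock rod 7  [load 130/145]
  40 → stock rod 5  [load 145/145]
  30 → stock rod 3  [load 145/145]
  30 → stock rod 4  [load 145/145]
7 stock rods opened.

7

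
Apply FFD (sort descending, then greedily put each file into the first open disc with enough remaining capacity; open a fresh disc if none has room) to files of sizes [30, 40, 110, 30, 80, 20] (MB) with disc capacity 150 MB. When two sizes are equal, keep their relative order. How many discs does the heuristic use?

Sorted descending: 110, 80, 40, 30, 30, 20.
  110 → disc 1 (new)  [load 110/150]
  80 → disc 2 (new)  [load 80/150]
  40 → disc 1  [load 150/150]
  30 → disc 2  [load 110/150]
  30 → disc 2  [load 140/150]
  20 → disc 3 (new)  [load 20/150]
3 discs opened.

3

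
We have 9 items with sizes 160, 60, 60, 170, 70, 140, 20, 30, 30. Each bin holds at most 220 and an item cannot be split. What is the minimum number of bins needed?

4

Total = 170 + 160 + 140 + 70 + 60 + 60 + 30 + 30 + 20 = 740.
Lower bound: ⌈740/220⌉ = 4 bins.
A packing using 4 bins:
  bin 1: 170 + 30 + 20 = 220
  bin 2: 160 + 60 = 220
  bin 3: 140 + 70 = 210
  bin 4: 60 + 30 = 90
This matches the lower bound, so 4 is optimal.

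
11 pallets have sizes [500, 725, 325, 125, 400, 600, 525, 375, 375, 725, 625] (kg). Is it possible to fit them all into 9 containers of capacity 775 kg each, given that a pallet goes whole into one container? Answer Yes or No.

A valid assignment using 8 containers:
  container 1: 725 = 725
  container 2: 725 = 725
  container 3: 625 + 125 = 750
  container 4: 600 = 600
  container 5: 525 = 525
  container 6: 500 = 500
  container 7: 400 + 375 = 775
  container 8: 375 + 325 = 700
That uses only 8 ≤ 9, so 9 containers are enough.

Yes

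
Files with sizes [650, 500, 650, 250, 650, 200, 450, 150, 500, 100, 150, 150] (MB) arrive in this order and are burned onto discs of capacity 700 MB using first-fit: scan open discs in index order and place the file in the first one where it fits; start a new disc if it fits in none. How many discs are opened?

7

  650 → disc 1 (new)  [load 650/700]
  500 → disc 2 (new)  [load 500/700]
  650 → disc 3 (new)  [load 650/700]
  250 → disc 4 (new)  [load 250/700]
  650 → disc 5 (new)  [load 650/700]
  200 → disc 2  [load 700/700]
  450 → disc 4  [load 700/700]
  150 → disc 6 (new)  [load 150/700]
  500 → disc 6  [load 650/700]
  100 → disc 7 (new)  [load 100/700]
  150 → disc 7  [load 250/700]
  150 → disc 7  [load 400/700]
7 discs opened.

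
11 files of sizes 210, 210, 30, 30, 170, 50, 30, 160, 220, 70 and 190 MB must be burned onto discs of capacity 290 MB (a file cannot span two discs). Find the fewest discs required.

6

Total = 220 + 210 + 210 + 190 + 170 + 160 + 70 + 50 + 30 + 30 + 30 = 1370 MB.
Lower bound: ⌈1370/290⌉ = 5 discs.
Also, 6 files each exceed 145 MB, and no two of those can share a disc, so at least 6 discs are needed.
A packing using 6 discs:
  disc 1: 220 + 70 = 290
  disc 2: 210 + 50 + 30 = 290
  disc 3: 210 + 30 + 30 = 270
  disc 4: 190 = 190
  disc 5: 170 = 170
  disc 6: 160 = 160
This matches the lower bound, so 6 is optimal.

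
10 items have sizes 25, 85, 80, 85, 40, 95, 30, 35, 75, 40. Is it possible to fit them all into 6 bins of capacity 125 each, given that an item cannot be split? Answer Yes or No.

A valid assignment using 5 bins:
  bin 1: 95 + 30 = 125
  bin 2: 85 + 40 = 125
  bin 3: 85 + 40 = 125
  bin 4: 80 + 35 = 115
  bin 5: 75 + 25 = 100
That uses only 5 ≤ 6, so 6 bins are enough.

Yes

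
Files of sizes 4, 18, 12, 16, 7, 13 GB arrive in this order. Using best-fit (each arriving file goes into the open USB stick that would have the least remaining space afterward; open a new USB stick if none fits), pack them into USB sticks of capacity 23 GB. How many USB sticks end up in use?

  4 → USB stick 1 (new)  [load 4/23]
  18 → USB stick 1  [load 22/23]
  12 → USB stick 2 (new)  [load 12/23]
  16 → USB stick 3 (new)  [load 16/23]
  7 → USB stick 3  [load 23/23]
  13 → USB stick 4 (new)  [load 13/23]
4 USB sticks opened.

4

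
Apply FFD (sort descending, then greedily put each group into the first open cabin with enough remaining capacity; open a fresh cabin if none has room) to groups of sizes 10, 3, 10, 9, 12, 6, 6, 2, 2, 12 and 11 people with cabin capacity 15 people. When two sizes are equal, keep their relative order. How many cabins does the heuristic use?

Sorted descending: 12, 12, 11, 10, 10, 9, 6, 6, 3, 2, 2.
  12 → cabin 1 (new)  [load 12/15]
  12 → cabin 2 (new)  [load 12/15]
  11 → cabin 3 (new)  [load 11/15]
  10 → cabin 4 (new)  [load 10/15]
  10 → cabin 5 (new)  [load 10/15]
  9 → cabin 6 (new)  [load 9/15]
  6 → cabin 6  [load 15/15]
  6 → cabin 7 (new)  [load 6/15]
  3 → cabin 1  [load 15/15]
  2 → cabin 2  [load 14/15]
  2 → cabin 3  [load 13/15]
7 cabins opened.

7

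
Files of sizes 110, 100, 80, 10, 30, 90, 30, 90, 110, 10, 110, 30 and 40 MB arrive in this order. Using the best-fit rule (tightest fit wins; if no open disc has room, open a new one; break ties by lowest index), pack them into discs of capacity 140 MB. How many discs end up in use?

  110 → disc 1 (new)  [load 110/140]
  100 → disc 2 (new)  [load 100/140]
  80 → disc 3 (new)  [load 80/140]
  10 → disc 1  [load 120/140]
  30 → disc 2  [load 130/140]
  90 → disc 4 (new)  [load 90/140]
  30 → disc 4  [load 120/140]
  90 → disc 5 (new)  [load 90/140]
  110 → disc 6 (new)  [load 110/140]
  10 → disc 2  [load 140/140]
  110 → disc 7 (new)  [load 110/140]
  30 → disc 6  [load 140/140]
  40 → disc 5  [load 130/140]
7 discs opened.

7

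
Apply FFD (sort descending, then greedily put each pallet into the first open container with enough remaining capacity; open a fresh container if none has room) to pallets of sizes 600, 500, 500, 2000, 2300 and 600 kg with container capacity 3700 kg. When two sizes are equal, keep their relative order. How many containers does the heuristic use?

Sorted descending: 2300, 2000, 600, 600, 500, 500.
  2300 → container 1 (new)  [load 2300/3700]
  2000 → container 2 (new)  [load 2000/3700]
  600 → container 1  [load 2900/3700]
  600 → container 1  [load 3500/3700]
  500 → container 2  [load 2500/3700]
  500 → container 2  [load 3000/3700]
2 containers opened.

2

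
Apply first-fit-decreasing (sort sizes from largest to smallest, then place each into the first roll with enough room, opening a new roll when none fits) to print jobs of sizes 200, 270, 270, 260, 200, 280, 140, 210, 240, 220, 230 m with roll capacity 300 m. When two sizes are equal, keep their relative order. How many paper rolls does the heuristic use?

Sorted descending: 280, 270, 270, 260, 240, 230, 220, 210, 200, 200, 140.
  280 → roll 1 (new)  [load 280/300]
  270 → roll 2 (new)  [load 270/300]
  270 → roll 3 (new)  [load 270/300]
  260 → roll 4 (new)  [load 260/300]
  240 → roll 5 (new)  [load 240/300]
  230 → roll 6 (new)  [load 230/300]
  220 → roll 7 (new)  [load 220/300]
  210 → roll 8 (new)  [load 210/300]
  200 → roll 9 (new)  [load 200/300]
  200 → roll 10 (new)  [load 200/300]
  140 → roll 11 (new)  [load 140/300]
11 paper rolls opened.

11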